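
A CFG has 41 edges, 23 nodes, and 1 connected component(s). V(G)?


Formula: V(G) = E - N + 2P
V(G) = 41 - 23 + 2*1
V(G) = 18 + 2
V(G) = 20

20


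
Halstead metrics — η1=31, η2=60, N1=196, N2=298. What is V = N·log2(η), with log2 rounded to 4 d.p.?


Formula: V = N * log2(η), where N = N1 + N2 and η = η1 + η2
η = 31 + 60 = 91
N = 196 + 298 = 494
log2(91) ≈ 6.5078
V = 494 * 6.5078 = 3214.85

3214.85


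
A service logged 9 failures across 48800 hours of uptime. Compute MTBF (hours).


Formula: MTBF = Total operating time / Number of failures
MTBF = 48800 / 9
MTBF = 5422.22 hours

5422.22 hours


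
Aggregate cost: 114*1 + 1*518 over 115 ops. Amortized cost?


Formula: Amortized cost = Total cost / Operations
Total cost = (114 * 1) + (1 * 518)
Total cost = 114 + 518 = 632
Amortized = 632 / 115 = 5.4957

5.4957


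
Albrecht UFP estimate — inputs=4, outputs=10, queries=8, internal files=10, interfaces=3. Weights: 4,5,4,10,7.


UFP = EI*4 + EO*5 + EQ*4 + ILF*10 + EIF*7
UFP = 4*4 + 10*5 + 8*4 + 10*10 + 3*7
UFP = 16 + 50 + 32 + 100 + 21
UFP = 219

219


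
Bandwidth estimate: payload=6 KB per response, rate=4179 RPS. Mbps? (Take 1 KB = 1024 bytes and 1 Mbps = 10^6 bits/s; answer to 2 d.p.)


Formula: Mbps = payload_bytes * RPS * 8 / 1e6
Payload per request = 6 KB = 6 * 1024 = 6144 bytes
Total bytes/sec = 6144 * 4179 = 25675776
Total bits/sec = 25675776 * 8 = 205406208
Mbps = 205406208 / 1e6 = 205.41

205.41 Mbps


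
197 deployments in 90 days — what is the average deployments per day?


Formula: deployments per day = releases / days
= 197 / 90
= 2.189 deploys/day
(equivalently, 15.32 deploys/week)

2.189 deploys/day


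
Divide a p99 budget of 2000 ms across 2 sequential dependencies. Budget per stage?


Formula: per_stage = total_budget / stages
per_stage = 2000 / 2
per_stage = 1000.0 ms

1000.0 ms


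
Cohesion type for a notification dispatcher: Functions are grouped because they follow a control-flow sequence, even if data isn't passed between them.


Reasoning: Grouped by order of execution within a routine, not by data flow
Type: Procedural cohesion

Procedural cohesion


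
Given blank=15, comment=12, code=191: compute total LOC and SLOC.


Total LOC = blank + comment + code
Total LOC = 15 + 12 + 191 = 218
SLOC (source only) = code = 191

Total LOC: 218, SLOC: 191


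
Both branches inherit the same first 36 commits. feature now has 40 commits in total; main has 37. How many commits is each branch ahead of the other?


Common ancestor: commit #36
feature commits after divergence: 40 - 36 = 4
main commits after divergence: 37 - 36 = 1
feature is 4 commits ahead of main
main is 1 commits ahead of feature

feature ahead: 4, main ahead: 1


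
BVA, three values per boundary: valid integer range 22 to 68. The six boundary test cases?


Range: [22, 68]
Boundaries: just below min, min, min+1, max-1, max, just above max
Values: [21, 22, 23, 67, 68, 69]

[21, 22, 23, 67, 68, 69]


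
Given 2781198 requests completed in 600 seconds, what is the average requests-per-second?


Formula: throughput = requests / seconds
throughput = 2781198 / 600
throughput = 4635.33 requests/second

4635.33 requests/second


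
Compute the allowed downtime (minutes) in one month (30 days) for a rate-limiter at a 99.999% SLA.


Formula: allowed downtime = period * (100 - SLA) / 100
Period (month (30 days)) = 43200 minutes
Unavailability fraction = (100 - 99.999) / 100
Allowed downtime = 43200 * (100 - 99.999) / 100
Allowed downtime = 0.432 minutes

0.432 minutes


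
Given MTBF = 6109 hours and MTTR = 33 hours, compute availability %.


Availability = MTBF / (MTBF + MTTR)
Availability = 6109 / (6109 + 33)
Availability = 6109 / 6142
Availability = 99.4627%

99.4627%


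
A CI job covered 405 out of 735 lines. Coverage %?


Coverage = covered / total * 100
Coverage = 405 / 735 * 100
Coverage = 55.1%

55.1%


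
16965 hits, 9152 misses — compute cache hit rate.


Formula: hit rate = hits / (hits + misses) * 100
hit rate = 16965 / (16965 + 9152) * 100
hit rate = 16965 / 26117 * 100
hit rate = 64.96%

64.96%


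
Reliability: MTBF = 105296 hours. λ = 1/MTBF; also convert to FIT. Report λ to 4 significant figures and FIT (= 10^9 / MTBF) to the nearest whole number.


Formula: λ = 1 / MTBF; FIT = λ × 1e9 = 1e9 / MTBF
λ = 1 / 105296 ≈ 9.497e-06 failures/hour
FIT = 1e9 / 105296 ≈ 9497 failures per 1e9 hours (nearest whole number)

λ = 9.497e-06 /h, FIT = 9497


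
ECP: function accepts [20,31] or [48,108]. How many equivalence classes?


Valid ranges: [20,31] and [48,108]
Class 1: x < 20 — invalid
Class 2: 20 ≤ x ≤ 31 — valid
Class 3: 31 < x < 48 — invalid (gap between ranges)
Class 4: 48 ≤ x ≤ 108 — valid
Class 5: x > 108 — invalid
Total equivalence classes: 5

5 equivalence classes


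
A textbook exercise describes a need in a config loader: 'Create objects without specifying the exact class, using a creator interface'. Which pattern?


This matches the Factory Method pattern

Factory Method


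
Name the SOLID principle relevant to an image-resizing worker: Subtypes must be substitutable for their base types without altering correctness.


This describes the Liskov Substitution Principle (LSP)

Liskov Substitution Principle (LSP)


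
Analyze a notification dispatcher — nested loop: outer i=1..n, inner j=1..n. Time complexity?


Reasoning: n iterations times n iterations
Complexity: O(n^2)

O(n^2)


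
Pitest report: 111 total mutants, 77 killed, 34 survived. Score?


Mutation score = killed / total * 100
Mutation score = 77 / 111 * 100
Mutation score = 69.37%

69.37%


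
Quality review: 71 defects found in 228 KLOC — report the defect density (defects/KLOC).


Defect density = defects / KLOC
Defect density = 71 / 228
Defect density = 0.311 defects/KLOC

0.311 defects/KLOC


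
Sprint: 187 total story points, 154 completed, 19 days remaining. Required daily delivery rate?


Formula: Required rate = Remaining points / Days left
Remaining = 187 - 154 = 33 points
Required rate = 33 / 19 = 1.74 points/day

1.74 points/day


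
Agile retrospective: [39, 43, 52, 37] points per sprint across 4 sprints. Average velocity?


Formula: Avg velocity = Total points / Number of sprints
Points: [39, 43, 52, 37]
Sum = 39 + 43 + 52 + 37 = 171
Avg velocity = 171 / 4 = 42.75 points/sprint

42.75 points/sprint


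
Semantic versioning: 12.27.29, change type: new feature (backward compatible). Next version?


Current: 12.27.29
Change category: 'new feature (backward compatible)' → minor bump
SemVer rule: minor bump → increment MINOR, reset PATCH to 0 (MAJOR unchanged)
New: 12.28.0

12.28.0


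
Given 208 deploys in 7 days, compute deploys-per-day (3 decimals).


Formula: deployments per day = releases / days
= 208 / 7
= 29.714 deploys/day
(equivalently, 208.0 deploys/week)

29.714 deploys/day


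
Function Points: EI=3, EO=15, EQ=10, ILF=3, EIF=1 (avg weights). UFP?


UFP = EI*4 + EO*5 + EQ*4 + ILF*10 + EIF*7
UFP = 3*4 + 15*5 + 10*4 + 3*10 + 1*7
UFP = 12 + 75 + 40 + 30 + 7
UFP = 164

164


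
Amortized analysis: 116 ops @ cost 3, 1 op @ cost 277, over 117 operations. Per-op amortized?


Formula: Amortized cost = Total cost / Operations
Total cost = (116 * 3) + (1 * 277)
Total cost = 348 + 277 = 625
Amortized = 625 / 117 = 5.3419

5.3419


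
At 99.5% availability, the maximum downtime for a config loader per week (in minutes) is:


Formula: allowed downtime = period * (100 - SLA) / 100
Period (week) = 10080 minutes
Unavailability fraction = (100 - 99.5) / 100
Allowed downtime = 10080 * (100 - 99.5) / 100
Allowed downtime = 50.4 minutes

50.4 minutes


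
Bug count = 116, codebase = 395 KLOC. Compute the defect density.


Defect density = defects / KLOC
Defect density = 116 / 395
Defect density = 0.294 defects/KLOC

0.294 defects/KLOC


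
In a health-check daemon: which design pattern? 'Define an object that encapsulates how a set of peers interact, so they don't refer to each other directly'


This matches the Mediator pattern

Mediator


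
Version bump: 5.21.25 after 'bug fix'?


Current: 5.21.25
Change category: 'bug fix' → patch bump
SemVer rule: patch bump → increment PATCH (MAJOR and MINOR unchanged)
New: 5.21.26

5.21.26


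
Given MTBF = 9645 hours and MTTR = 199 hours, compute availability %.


Availability = MTBF / (MTBF + MTTR)
Availability = 9645 / (9645 + 199)
Availability = 9645 / 9844
Availability = 97.9785%

97.9785%


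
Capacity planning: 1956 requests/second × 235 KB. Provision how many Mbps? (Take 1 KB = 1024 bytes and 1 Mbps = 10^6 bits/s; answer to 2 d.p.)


Formula: Mbps = payload_bytes * RPS * 8 / 1e6
Payload per request = 235 KB = 235 * 1024 = 240640 bytes
Total bytes/sec = 240640 * 1956 = 470691840
Total bits/sec = 470691840 * 8 = 3765534720
Mbps = 3765534720 / 1e6 = 3765.53

3765.53 Mbps


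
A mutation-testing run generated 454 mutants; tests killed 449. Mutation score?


Mutation score = killed / total * 100
Mutation score = 449 / 454 * 100
Mutation score = 98.9%

98.9%


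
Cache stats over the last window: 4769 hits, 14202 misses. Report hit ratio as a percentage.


Formula: hit rate = hits / (hits + misses) * 100
hit rate = 4769 / (4769 + 14202) * 100
hit rate = 4769 / 18971 * 100
hit rate = 25.14%

25.14%


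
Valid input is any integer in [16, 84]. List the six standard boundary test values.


Range: [16, 84]
Boundaries: just below min, min, min+1, max-1, max, just above max
Values: [15, 16, 17, 83, 84, 85]

[15, 16, 17, 83, 84, 85]


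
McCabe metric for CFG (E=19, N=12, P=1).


Formula: V(G) = E - N + 2P
V(G) = 19 - 12 + 2*1
V(G) = 7 + 2
V(G) = 9

9


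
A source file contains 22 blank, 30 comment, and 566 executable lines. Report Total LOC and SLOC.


Total LOC = blank + comment + code
Total LOC = 22 + 30 + 566 = 618
SLOC (source only) = code = 566

Total LOC: 618, SLOC: 566


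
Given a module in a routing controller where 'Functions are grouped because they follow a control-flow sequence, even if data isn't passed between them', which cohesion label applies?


Reasoning: Grouped by order of execution within a routine, not by data flow
Type: Procedural cohesion

Procedural cohesion


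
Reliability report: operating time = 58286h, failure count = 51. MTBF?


Formula: MTBF = Total operating time / Number of failures
MTBF = 58286 / 51
MTBF = 1142.86 hours

1142.86 hours


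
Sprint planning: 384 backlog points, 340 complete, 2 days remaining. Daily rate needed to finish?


Formula: Required rate = Remaining points / Days left
Remaining = 384 - 340 = 44 points
Required rate = 44 / 2 = 22.0 points/day

22.0 points/day


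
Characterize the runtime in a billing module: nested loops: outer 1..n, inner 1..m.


Reasoning: product of independent bounds
Complexity: O(n*m)

O(n*m)


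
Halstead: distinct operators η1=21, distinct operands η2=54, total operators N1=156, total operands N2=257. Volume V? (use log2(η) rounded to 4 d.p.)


Formula: V = N * log2(η), where N = N1 + N2 and η = η1 + η2
η = 21 + 54 = 75
N = 156 + 257 = 413
log2(75) ≈ 6.2288
V = 413 * 6.2288 = 2572.49

2572.49


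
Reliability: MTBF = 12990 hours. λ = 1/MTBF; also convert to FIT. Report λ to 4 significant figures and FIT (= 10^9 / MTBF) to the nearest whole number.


Formula: λ = 1 / MTBF; FIT = λ × 1e9 = 1e9 / MTBF
λ = 1 / 12990 ≈ 7.698e-05 failures/hour
FIT = 1e9 / 12990 ≈ 76982 failures per 1e9 hours (nearest whole number)

λ = 7.698e-05 /h, FIT = 76982


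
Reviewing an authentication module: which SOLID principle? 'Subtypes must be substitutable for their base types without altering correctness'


This describes the Liskov Substitution Principle (LSP)

Liskov Substitution Principle (LSP)


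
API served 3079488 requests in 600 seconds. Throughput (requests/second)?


Formula: throughput = requests / seconds
throughput = 3079488 / 600
throughput = 5132.48 requests/second

5132.48 requests/second


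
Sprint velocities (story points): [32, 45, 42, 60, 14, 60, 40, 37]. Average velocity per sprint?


Formula: Avg velocity = Total points / Number of sprints
Points: [32, 45, 42, 60, 14, 60, 40, 37]
Sum = 32 + 45 + 42 + 60 + 14 + 60 + 40 + 37 = 330
Avg velocity = 330 / 8 = 41.25 points/sprint

41.25 points/sprint


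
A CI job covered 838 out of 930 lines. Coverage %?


Coverage = covered / total * 100
Coverage = 838 / 930 * 100
Coverage = 90.11%

90.11%


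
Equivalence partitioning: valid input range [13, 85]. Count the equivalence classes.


Valid range: [13, 85]
Class 1: x < 13 — invalid
Class 2: 13 ≤ x ≤ 85 — valid
Class 3: x > 85 — invalid
Total equivalence classes: 3

3 equivalence classes


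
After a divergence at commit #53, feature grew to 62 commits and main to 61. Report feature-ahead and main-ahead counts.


Common ancestor: commit #53
feature commits after divergence: 62 - 53 = 9
main commits after divergence: 61 - 53 = 8
feature is 9 commits ahead of main
main is 8 commits ahead of feature

feature ahead: 9, main ahead: 8


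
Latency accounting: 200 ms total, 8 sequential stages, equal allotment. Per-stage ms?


Formula: per_stage = total_budget / stages
per_stage = 200 / 8
per_stage = 25.0 ms

25.0 ms


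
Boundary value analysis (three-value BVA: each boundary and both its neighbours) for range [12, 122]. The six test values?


Range: [12, 122]
Boundaries: just below min, min, min+1, max-1, max, just above max
Values: [11, 12, 13, 121, 122, 123]

[11, 12, 13, 121, 122, 123]


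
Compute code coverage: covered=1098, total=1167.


Coverage = covered / total * 100
Coverage = 1098 / 1167 * 100
Coverage = 94.09%

94.09%


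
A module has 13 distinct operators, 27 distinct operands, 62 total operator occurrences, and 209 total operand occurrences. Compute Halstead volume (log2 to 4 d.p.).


Formula: V = N * log2(η), where N = N1 + N2 and η = η1 + η2
η = 13 + 27 = 40
N = 62 + 209 = 271
log2(40) ≈ 5.3219
V = 271 * 5.3219 = 1442.23

1442.23


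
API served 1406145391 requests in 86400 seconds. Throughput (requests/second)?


Formula: throughput = requests / seconds
throughput = 1406145391 / 86400
throughput = 16274.83 requests/second

16274.83 requests/second


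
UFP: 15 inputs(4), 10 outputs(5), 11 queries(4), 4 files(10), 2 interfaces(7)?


UFP = EI*4 + EO*5 + EQ*4 + ILF*10 + EIF*7
UFP = 15*4 + 10*5 + 11*4 + 4*10 + 2*7
UFP = 60 + 50 + 44 + 40 + 14
UFP = 208

208


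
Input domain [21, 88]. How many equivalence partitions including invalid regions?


Valid range: [21, 88]
Class 1: x < 21 — invalid
Class 2: 21 ≤ x ≤ 88 — valid
Class 3: x > 88 — invalid
Total equivalence classes: 3

3 equivalence classes


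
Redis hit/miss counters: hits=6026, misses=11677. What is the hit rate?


Formula: hit rate = hits / (hits + misses) * 100
hit rate = 6026 / (6026 + 11677) * 100
hit rate = 6026 / 17703 * 100
hit rate = 34.04%

34.04%


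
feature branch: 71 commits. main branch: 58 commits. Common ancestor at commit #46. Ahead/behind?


Common ancestor: commit #46
feature commits after divergence: 71 - 46 = 25
main commits after divergence: 58 - 46 = 12
feature is 25 commits ahead of main
main is 12 commits ahead of feature

feature ahead: 25, main ahead: 12


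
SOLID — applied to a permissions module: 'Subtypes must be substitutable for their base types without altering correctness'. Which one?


This describes the Liskov Substitution Principle (LSP)

Liskov Substitution Principle (LSP)


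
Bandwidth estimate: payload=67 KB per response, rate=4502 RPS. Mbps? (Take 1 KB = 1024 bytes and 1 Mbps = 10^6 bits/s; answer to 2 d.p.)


Formula: Mbps = payload_bytes * RPS * 8 / 1e6
Payload per request = 67 KB = 67 * 1024 = 68608 bytes
Total bytes/sec = 68608 * 4502 = 308873216
Total bits/sec = 308873216 * 8 = 2470985728
Mbps = 2470985728 / 1e6 = 2470.99

2470.99 Mbps


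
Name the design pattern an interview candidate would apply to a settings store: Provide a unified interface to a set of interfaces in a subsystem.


This matches the Facade pattern

Facade


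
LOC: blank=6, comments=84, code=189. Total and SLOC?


Total LOC = blank + comment + code
Total LOC = 6 + 84 + 189 = 279
SLOC (source only) = code = 189

Total LOC: 279, SLOC: 189


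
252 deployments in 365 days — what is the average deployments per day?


Formula: deployments per day = releases / days
= 252 / 365
= 0.69 deploys/day
(equivalently, 4.83 deploys/week)

0.69 deploys/day


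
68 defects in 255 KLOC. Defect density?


Defect density = defects / KLOC
Defect density = 68 / 255
Defect density = 0.267 defects/KLOC

0.267 defects/KLOC


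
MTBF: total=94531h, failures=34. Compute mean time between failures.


Formula: MTBF = Total operating time / Number of failures
MTBF = 94531 / 34
MTBF = 2780.32 hours

2780.32 hours


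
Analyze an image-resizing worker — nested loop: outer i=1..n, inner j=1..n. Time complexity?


Reasoning: n iterations times n iterations
Complexity: O(n^2)

O(n^2)


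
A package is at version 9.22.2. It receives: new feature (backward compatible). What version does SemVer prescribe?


Current: 9.22.2
Change category: 'new feature (backward compatible)' → minor bump
SemVer rule: minor bump → increment MINOR, reset PATCH to 0 (MAJOR unchanged)
New: 9.23.0

9.23.0


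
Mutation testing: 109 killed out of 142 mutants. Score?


Mutation score = killed / total * 100
Mutation score = 109 / 142 * 100
Mutation score = 76.76%

76.76%


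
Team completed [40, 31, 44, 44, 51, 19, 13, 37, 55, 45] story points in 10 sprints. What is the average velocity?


Formula: Avg velocity = Total points / Number of sprints
Points: [40, 31, 44, 44, 51, 19, 13, 37, 55, 45]
Sum = 40 + 31 + 44 + 44 + 51 + 19 + 13 + 37 + 55 + 45 = 379
Avg velocity = 379 / 10 = 37.9 points/sprint

37.9 points/sprint


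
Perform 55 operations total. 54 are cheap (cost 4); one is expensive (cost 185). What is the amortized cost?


Formula: Amortized cost = Total cost / Operations
Total cost = (54 * 4) + (1 * 185)
Total cost = 216 + 185 = 401
Amortized = 401 / 55 = 7.2909

7.2909


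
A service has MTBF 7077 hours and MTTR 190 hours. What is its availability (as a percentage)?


Availability = MTBF / (MTBF + MTTR)
Availability = 7077 / (7077 + 190)
Availability = 7077 / 7267
Availability = 97.3854%

97.3854%


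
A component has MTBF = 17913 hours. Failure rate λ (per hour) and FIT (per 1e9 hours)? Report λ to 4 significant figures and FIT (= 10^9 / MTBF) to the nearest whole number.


Formula: λ = 1 / MTBF; FIT = λ × 1e9 = 1e9 / MTBF
λ = 1 / 17913 ≈ 5.583e-05 failures/hour
FIT = 1e9 / 17913 ≈ 55825 failures per 1e9 hours (nearest whole number)

λ = 5.583e-05 /h, FIT = 55825


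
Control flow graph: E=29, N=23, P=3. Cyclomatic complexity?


Formula: V(G) = E - N + 2P
V(G) = 29 - 23 + 2*3
V(G) = 6 + 6
V(G) = 12

12


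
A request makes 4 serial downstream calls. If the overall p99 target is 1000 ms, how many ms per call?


Formula: per_stage = total_budget / stages
per_stage = 1000 / 4
per_stage = 250.0 ms

250.0 ms


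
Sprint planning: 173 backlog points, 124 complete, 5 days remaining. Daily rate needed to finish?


Formula: Required rate = Remaining points / Days left
Remaining = 173 - 124 = 49 points
Required rate = 49 / 5 = 9.8 points/day

9.8 points/day


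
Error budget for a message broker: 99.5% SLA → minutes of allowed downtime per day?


Formula: allowed downtime = period * (100 - SLA) / 100
Period (day) = 1440 minutes
Unavailability fraction = (100 - 99.5) / 100
Allowed downtime = 1440 * (100 - 99.5) / 100
Allowed downtime = 7.2 minutes

7.2 minutes


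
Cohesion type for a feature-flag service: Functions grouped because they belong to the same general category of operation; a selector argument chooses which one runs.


Reasoning: Grouped by category of activity, not by data or sequence
Type: Logical cohesion

Logical cohesion


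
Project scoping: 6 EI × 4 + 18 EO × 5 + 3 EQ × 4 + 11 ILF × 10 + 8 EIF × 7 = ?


UFP = EI*4 + EO*5 + EQ*4 + ILF*10 + EIF*7
UFP = 6*4 + 18*5 + 3*4 + 11*10 + 8*7
UFP = 24 + 90 + 12 + 110 + 56
UFP = 292

292


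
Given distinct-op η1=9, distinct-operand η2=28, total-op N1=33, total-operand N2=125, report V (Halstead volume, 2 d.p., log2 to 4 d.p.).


Formula: V = N * log2(η), where N = N1 + N2 and η = η1 + η2
η = 9 + 28 = 37
N = 33 + 125 = 158
log2(37) ≈ 5.2095
V = 158 * 5.2095 = 823.10

823.10


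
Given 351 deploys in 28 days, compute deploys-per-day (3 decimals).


Formula: deployments per day = releases / days
= 351 / 28
= 12.536 deploys/day
(equivalently, 87.75 deploys/week)

12.536 deploys/day


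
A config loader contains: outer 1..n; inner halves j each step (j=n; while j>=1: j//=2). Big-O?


Reasoning: n times log n
Complexity: O(n log n)

O(n log n)


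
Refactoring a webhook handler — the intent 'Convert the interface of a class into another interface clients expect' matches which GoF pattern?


This matches the Adapter pattern

Adapter


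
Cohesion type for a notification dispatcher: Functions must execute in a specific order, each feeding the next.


Reasoning: Output of one is input to next
Type: Sequential cohesion

Sequential cohesion


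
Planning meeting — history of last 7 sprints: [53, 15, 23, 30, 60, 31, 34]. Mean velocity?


Formula: Avg velocity = Total points / Number of sprints
Points: [53, 15, 23, 30, 60, 31, 34]
Sum = 53 + 15 + 23 + 30 + 60 + 31 + 34 = 246
Avg velocity = 246 / 7 = 35.14 points/sprint

35.14 points/sprint


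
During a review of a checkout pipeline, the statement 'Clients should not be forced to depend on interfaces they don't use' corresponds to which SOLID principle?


This describes the Interface Segregation Principle (ISP)

Interface Segregation Principle (ISP)


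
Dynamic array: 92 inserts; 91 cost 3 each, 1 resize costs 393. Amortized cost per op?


Formula: Amortized cost = Total cost / Operations
Total cost = (91 * 3) + (1 * 393)
Total cost = 273 + 393 = 666
Amortized = 666 / 92 = 7.2391

7.2391


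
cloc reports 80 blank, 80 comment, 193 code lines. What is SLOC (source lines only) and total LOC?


Total LOC = blank + comment + code
Total LOC = 80 + 80 + 193 = 353
SLOC (source only) = code = 193

Total LOC: 353, SLOC: 193


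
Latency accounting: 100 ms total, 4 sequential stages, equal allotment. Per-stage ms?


Formula: per_stage = total_budget / stages
per_stage = 100 / 4
per_stage = 25.0 ms

25.0 ms


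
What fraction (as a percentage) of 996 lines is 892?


Coverage = covered / total * 100
Coverage = 892 / 996 * 100
Coverage = 89.56%

89.56%


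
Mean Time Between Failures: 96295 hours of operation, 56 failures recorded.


Formula: MTBF = Total operating time / Number of failures
MTBF = 96295 / 56
MTBF = 1719.55 hours

1719.55 hours


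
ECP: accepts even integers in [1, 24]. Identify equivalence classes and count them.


Constraint: even integers in [1, 24]
Class 1: x < 1 — out-of-range invalid
Class 2: x in [1,24] but odd — wrong type invalid
Class 3: x in [1,24] and even — valid
Class 4: x > 24 — out-of-range invalid
Total equivalence classes: 4

4 equivalence classes


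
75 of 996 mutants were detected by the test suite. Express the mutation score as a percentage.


Mutation score = killed / total * 100
Mutation score = 75 / 996 * 100
Mutation score = 7.53%

7.53%


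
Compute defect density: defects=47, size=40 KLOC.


Defect density = defects / KLOC
Defect density = 47 / 40
Defect density = 1.175 defects/KLOC

1.175 defects/KLOC


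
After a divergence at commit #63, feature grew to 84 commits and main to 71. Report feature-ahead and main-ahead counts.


Common ancestor: commit #63
feature commits after divergence: 84 - 63 = 21
main commits after divergence: 71 - 63 = 8
feature is 21 commits ahead of main
main is 8 commits ahead of feature

feature ahead: 21, main ahead: 8


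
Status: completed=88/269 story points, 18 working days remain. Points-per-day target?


Formula: Required rate = Remaining points / Days left
Remaining = 269 - 88 = 181 points
Required rate = 181 / 18 = 10.06 points/day

10.06 points/day


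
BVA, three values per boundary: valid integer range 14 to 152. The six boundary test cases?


Range: [14, 152]
Boundaries: just below min, min, min+1, max-1, max, just above max
Values: [13, 14, 15, 151, 152, 153]

[13, 14, 15, 151, 152, 153]


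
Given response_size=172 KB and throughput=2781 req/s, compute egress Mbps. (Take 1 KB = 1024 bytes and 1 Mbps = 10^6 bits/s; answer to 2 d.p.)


Formula: Mbps = payload_bytes * RPS * 8 / 1e6
Payload per request = 172 KB = 172 * 1024 = 176128 bytes
Total bytes/sec = 176128 * 2781 = 489811968
Total bits/sec = 489811968 * 8 = 3918495744
Mbps = 3918495744 / 1e6 = 3918.5

3918.5 Mbps


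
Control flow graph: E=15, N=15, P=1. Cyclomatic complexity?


Formula: V(G) = E - N + 2P
V(G) = 15 - 15 + 2*1
V(G) = 0 + 2
V(G) = 2

2


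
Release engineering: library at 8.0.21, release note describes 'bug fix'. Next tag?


Current: 8.0.21
Change category: 'bug fix' → patch bump
SemVer rule: patch bump → increment PATCH (MAJOR and MINOR unchanged)
New: 8.0.22

8.0.22


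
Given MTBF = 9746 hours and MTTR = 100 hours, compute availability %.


Availability = MTBF / (MTBF + MTTR)
Availability = 9746 / (9746 + 100)
Availability = 9746 / 9846
Availability = 98.9844%

98.9844%


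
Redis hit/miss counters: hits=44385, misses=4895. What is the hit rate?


Formula: hit rate = hits / (hits + misses) * 100
hit rate = 44385 / (44385 + 4895) * 100
hit rate = 44385 / 49280 * 100
hit rate = 90.07%

90.07%


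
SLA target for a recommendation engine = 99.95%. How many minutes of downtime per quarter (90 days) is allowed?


Formula: allowed downtime = period * (100 - SLA) / 100
Period (quarter (90 days)) = 129600 minutes
Unavailability fraction = (100 - 99.95) / 100
Allowed downtime = 129600 * (100 - 99.95) / 100
Allowed downtime = 64.8 minutes

64.8 minutes


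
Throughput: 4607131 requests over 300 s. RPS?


Formula: throughput = requests / seconds
throughput = 4607131 / 300
throughput = 15357.1 requests/second

15357.1 requests/second


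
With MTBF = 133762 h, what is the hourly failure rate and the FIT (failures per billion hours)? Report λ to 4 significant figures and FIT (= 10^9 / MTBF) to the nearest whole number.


Formula: λ = 1 / MTBF; FIT = λ × 1e9 = 1e9 / MTBF
λ = 1 / 133762 ≈ 7.476e-06 failures/hour
FIT = 1e9 / 133762 ≈ 7476 failures per 1e9 hours (nearest whole number)

λ = 7.476e-06 /h, FIT = 7476


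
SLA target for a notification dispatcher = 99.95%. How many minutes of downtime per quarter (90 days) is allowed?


Formula: allowed downtime = period * (100 - SLA) / 100
Period (quarter (90 days)) = 129600 minutes
Unavailability fraction = (100 - 99.95) / 100
Allowed downtime = 129600 * (100 - 99.95) / 100
Allowed downtime = 64.8 minutes

64.8 minutes


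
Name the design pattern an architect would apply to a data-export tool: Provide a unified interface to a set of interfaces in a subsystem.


This matches the Facade pattern

Facade


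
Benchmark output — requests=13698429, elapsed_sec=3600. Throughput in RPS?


Formula: throughput = requests / seconds
throughput = 13698429 / 3600
throughput = 3805.12 requests/second

3805.12 requests/second


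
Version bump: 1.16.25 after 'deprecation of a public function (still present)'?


Current: 1.16.25
Change category: 'deprecation of a public function (still present)' → minor bump
SemVer rule: minor bump → increment MINOR, reset PATCH to 0 (MAJOR unchanged)
New: 1.17.0

1.17.0


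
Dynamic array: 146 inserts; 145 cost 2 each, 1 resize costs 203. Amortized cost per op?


Formula: Amortized cost = Total cost / Operations
Total cost = (145 * 2) + (1 * 203)
Total cost = 290 + 203 = 493
Amortized = 493 / 146 = 3.3767

3.3767


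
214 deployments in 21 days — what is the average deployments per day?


Formula: deployments per day = releases / days
= 214 / 21
= 10.19 deploys/day
(equivalently, 71.33 deploys/week)

10.19 deploys/day


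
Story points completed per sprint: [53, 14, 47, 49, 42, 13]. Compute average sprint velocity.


Formula: Avg velocity = Total points / Number of sprints
Points: [53, 14, 47, 49, 42, 13]
Sum = 53 + 14 + 47 + 49 + 42 + 13 = 218
Avg velocity = 218 / 6 = 36.33 points/sprint

36.33 points/sprint


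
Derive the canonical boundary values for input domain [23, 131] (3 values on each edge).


Range: [23, 131]
Boundaries: just below min, min, min+1, max-1, max, just above max
Values: [22, 23, 24, 130, 131, 132]

[22, 23, 24, 130, 131, 132]


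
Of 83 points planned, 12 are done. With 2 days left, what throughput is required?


Formula: Required rate = Remaining points / Days left
Remaining = 83 - 12 = 71 points
Required rate = 71 / 2 = 35.5 points/day

35.5 points/day


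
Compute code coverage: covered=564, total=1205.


Coverage = covered / total * 100
Coverage = 564 / 1205 * 100
Coverage = 46.8%

46.8%


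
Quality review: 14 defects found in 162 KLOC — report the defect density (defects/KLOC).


Defect density = defects / KLOC
Defect density = 14 / 162
Defect density = 0.086 defects/KLOC

0.086 defects/KLOC


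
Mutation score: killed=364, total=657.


Mutation score = killed / total * 100
Mutation score = 364 / 657 * 100
Mutation score = 55.4%

55.4%


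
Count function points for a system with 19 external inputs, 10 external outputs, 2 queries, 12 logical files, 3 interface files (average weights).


UFP = EI*4 + EO*5 + EQ*4 + ILF*10 + EIF*7
UFP = 19*4 + 10*5 + 2*4 + 12*10 + 3*7
UFP = 76 + 50 + 8 + 120 + 21
UFP = 275

275


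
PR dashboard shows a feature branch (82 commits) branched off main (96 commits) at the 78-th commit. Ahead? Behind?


Common ancestor: commit #78
feature commits after divergence: 82 - 78 = 4
main commits after divergence: 96 - 78 = 18
feature is 4 commits ahead of main
main is 18 commits ahead of feature

feature ahead: 4, main ahead: 18


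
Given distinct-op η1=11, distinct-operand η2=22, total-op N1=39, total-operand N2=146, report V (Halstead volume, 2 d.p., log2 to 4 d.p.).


Formula: V = N * log2(η), where N = N1 + N2 and η = η1 + η2
η = 11 + 22 = 33
N = 39 + 146 = 185
log2(33) ≈ 5.0444
V = 185 * 5.0444 = 933.21

933.21


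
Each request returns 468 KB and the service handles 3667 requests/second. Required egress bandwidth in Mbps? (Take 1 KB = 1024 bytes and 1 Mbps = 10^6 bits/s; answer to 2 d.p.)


Formula: Mbps = payload_bytes * RPS * 8 / 1e6
Payload per request = 468 KB = 468 * 1024 = 479232 bytes
Total bytes/sec = 479232 * 3667 = 1757343744
Total bits/sec = 1757343744 * 8 = 14058749952
Mbps = 14058749952 / 1e6 = 14058.75

14058.75 Mbps


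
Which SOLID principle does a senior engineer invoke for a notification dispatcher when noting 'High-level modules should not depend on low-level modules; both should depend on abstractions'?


This describes the Dependency Inversion Principle (DIP)

Dependency Inversion Principle (DIP)


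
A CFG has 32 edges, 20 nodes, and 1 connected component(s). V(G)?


Formula: V(G) = E - N + 2P
V(G) = 32 - 20 + 2*1
V(G) = 12 + 2
V(G) = 14

14


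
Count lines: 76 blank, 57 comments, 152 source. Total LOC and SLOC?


Total LOC = blank + comment + code
Total LOC = 76 + 57 + 152 = 285
SLOC (source only) = code = 152

Total LOC: 285, SLOC: 152


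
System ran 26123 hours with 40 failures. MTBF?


Formula: MTBF = Total operating time / Number of failures
MTBF = 26123 / 40
MTBF = 653.08 hours

653.08 hours


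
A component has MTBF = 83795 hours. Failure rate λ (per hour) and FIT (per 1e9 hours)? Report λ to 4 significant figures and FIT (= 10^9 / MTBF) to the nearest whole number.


Formula: λ = 1 / MTBF; FIT = λ × 1e9 = 1e9 / MTBF
λ = 1 / 83795 ≈ 1.193e-05 failures/hour
FIT = 1e9 / 83795 ≈ 11934 failures per 1e9 hours (nearest whole number)

λ = 1.193e-05 /h, FIT = 11934


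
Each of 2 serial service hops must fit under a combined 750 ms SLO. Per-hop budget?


Formula: per_stage = total_budget / stages
per_stage = 750 / 2
per_stage = 375.0 ms

375.0 ms


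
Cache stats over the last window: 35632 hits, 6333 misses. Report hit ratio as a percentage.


Formula: hit rate = hits / (hits + misses) * 100
hit rate = 35632 / (35632 + 6333) * 100
hit rate = 35632 / 41965 * 100
hit rate = 84.91%

84.91%


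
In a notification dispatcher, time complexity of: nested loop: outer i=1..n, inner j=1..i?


Reasoning: triangle: n(n+1)/2 ~ n^2/2
Complexity: O(n^2)

O(n^2)


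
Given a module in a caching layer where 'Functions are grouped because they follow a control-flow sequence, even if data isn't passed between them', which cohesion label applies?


Reasoning: Grouped by order of execution within a routine, not by data flow
Type: Procedural cohesion

Procedural cohesion


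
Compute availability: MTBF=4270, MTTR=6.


Availability = MTBF / (MTBF + MTTR)
Availability = 4270 / (4270 + 6)
Availability = 4270 / 4276
Availability = 99.8597%

99.8597%


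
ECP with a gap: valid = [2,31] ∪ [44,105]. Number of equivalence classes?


Valid ranges: [2,31] and [44,105]
Class 1: x < 2 — invalid
Class 2: 2 ≤ x ≤ 31 — valid
Class 3: 31 < x < 44 — invalid (gap between ranges)
Class 4: 44 ≤ x ≤ 105 — valid
Class 5: x > 105 — invalid
Total equivalence classes: 5

5 equivalence classes


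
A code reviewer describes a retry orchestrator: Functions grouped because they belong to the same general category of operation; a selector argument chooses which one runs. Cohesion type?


Reasoning: Grouped by category of activity, not by data or sequence
Type: Logical cohesion

Logical cohesion


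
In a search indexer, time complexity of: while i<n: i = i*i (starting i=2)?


Reasoning: squaring drives double-exponential growth; iterations ~ log log n
Complexity: O(log log n)

O(log log n)


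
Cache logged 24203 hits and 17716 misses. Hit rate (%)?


Formula: hit rate = hits / (hits + misses) * 100
hit rate = 24203 / (24203 + 17716) * 100
hit rate = 24203 / 41919 * 100
hit rate = 57.74%

57.74%


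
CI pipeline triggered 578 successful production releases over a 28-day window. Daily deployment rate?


Formula: deployments per day = releases / days
= 578 / 28
= 20.643 deploys/day
(equivalently, 144.5 deploys/week)

20.643 deploys/day


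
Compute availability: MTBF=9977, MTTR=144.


Availability = MTBF / (MTBF + MTTR)
Availability = 9977 / (9977 + 144)
Availability = 9977 / 10121
Availability = 98.5772%

98.5772%


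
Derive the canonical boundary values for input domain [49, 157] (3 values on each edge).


Range: [49, 157]
Boundaries: just below min, min, min+1, max-1, max, just above max
Values: [48, 49, 50, 156, 157, 158]

[48, 49, 50, 156, 157, 158]


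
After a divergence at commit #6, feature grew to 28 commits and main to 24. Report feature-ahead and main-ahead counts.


Common ancestor: commit #6
feature commits after divergence: 28 - 6 = 22
main commits after divergence: 24 - 6 = 18
feature is 22 commits ahead of main
main is 18 commits ahead of feature

feature ahead: 22, main ahead: 18


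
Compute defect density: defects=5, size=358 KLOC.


Defect density = defects / KLOC
Defect density = 5 / 358
Defect density = 0.014 defects/KLOC

0.014 defects/KLOC


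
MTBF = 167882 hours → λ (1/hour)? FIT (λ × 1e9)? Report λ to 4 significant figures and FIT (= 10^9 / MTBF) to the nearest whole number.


Formula: λ = 1 / MTBF; FIT = λ × 1e9 = 1e9 / MTBF
λ = 1 / 167882 ≈ 5.957e-06 failures/hour
FIT = 1e9 / 167882 ≈ 5957 failures per 1e9 hours (nearest whole number)

λ = 5.957e-06 /h, FIT = 5957


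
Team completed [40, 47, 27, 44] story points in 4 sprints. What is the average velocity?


Formula: Avg velocity = Total points / Number of sprints
Points: [40, 47, 27, 44]
Sum = 40 + 47 + 27 + 44 = 158
Avg velocity = 158 / 4 = 39.5 points/sprint

39.5 points/sprint


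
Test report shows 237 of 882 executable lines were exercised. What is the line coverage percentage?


Coverage = covered / total * 100
Coverage = 237 / 882 * 100
Coverage = 26.87%

26.87%


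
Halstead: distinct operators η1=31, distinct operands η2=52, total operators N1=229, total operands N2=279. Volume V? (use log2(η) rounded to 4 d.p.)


Formula: V = N * log2(η), where N = N1 + N2 and η = η1 + η2
η = 31 + 52 = 83
N = 229 + 279 = 508
log2(83) ≈ 6.3750
V = 508 * 6.3750 = 3238.50

3238.50


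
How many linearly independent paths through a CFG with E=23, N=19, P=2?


Formula: V(G) = E - N + 2P
V(G) = 23 - 19 + 2*2
V(G) = 4 + 4
V(G) = 8

8


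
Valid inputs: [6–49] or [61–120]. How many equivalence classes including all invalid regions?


Valid ranges: [6,49] and [61,120]
Class 1: x < 6 — invalid
Class 2: 6 ≤ x ≤ 49 — valid
Class 3: 49 < x < 61 — invalid (gap between ranges)
Class 4: 61 ≤ x ≤ 120 — valid
Class 5: x > 120 — invalid
Total equivalence classes: 5

5 equivalence classes


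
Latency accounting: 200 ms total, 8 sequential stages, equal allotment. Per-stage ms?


Formula: per_stage = total_budget / stages
per_stage = 200 / 8
per_stage = 25.0 ms

25.0 ms


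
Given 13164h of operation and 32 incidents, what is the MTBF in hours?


Formula: MTBF = Total operating time / Number of failures
MTBF = 13164 / 32
MTBF = 411.38 hours

411.38 hours


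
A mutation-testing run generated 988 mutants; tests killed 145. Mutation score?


Mutation score = killed / total * 100
Mutation score = 145 / 988 * 100
Mutation score = 14.68%

14.68%


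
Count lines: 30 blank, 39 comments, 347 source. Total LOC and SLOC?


Total LOC = blank + comment + code
Total LOC = 30 + 39 + 347 = 416
SLOC (source only) = code = 347

Total LOC: 416, SLOC: 347


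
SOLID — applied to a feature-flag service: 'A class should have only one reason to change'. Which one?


This describes the Single Responsibility Principle (SRP)

Single Responsibility Principle (SRP)


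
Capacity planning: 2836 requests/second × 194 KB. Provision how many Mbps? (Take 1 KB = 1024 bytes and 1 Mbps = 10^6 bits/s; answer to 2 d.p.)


Formula: Mbps = payload_bytes * RPS * 8 / 1e6
Payload per request = 194 KB = 194 * 1024 = 198656 bytes
Total bytes/sec = 198656 * 2836 = 563388416
Total bits/sec = 563388416 * 8 = 4507107328
Mbps = 4507107328 / 1e6 = 4507.11

4507.11 Mbps


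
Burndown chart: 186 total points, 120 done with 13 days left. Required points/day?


Formula: Required rate = Remaining points / Days left
Remaining = 186 - 120 = 66 points
Required rate = 66 / 13 = 5.08 points/day

5.08 points/day


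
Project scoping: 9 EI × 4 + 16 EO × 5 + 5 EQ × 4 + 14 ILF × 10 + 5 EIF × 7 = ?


UFP = EI*4 + EO*5 + EQ*4 + ILF*10 + EIF*7
UFP = 9*4 + 16*5 + 5*4 + 14*10 + 5*7
UFP = 36 + 80 + 20 + 140 + 35
UFP = 311

311


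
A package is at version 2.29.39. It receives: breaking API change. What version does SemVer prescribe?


Current: 2.29.39
Change category: 'breaking API change' → major bump
SemVer rule: major bump → increment MAJOR, reset MINOR and PATCH to 0
New: 3.0.0

3.0.0


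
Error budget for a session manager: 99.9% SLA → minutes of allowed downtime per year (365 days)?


Formula: allowed downtime = period * (100 - SLA) / 100
Period (year (365 days)) = 525600 minutes
Unavailability fraction = (100 - 99.9) / 100
Allowed downtime = 525600 * (100 - 99.9) / 100
Allowed downtime = 525.6 minutes

525.6 minutes
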